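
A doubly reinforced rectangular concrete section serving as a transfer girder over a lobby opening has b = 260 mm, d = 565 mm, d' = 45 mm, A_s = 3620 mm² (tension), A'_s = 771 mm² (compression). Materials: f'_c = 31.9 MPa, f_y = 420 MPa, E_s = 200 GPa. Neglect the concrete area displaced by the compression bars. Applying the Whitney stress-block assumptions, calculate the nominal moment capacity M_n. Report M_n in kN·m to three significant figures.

M_n ≈ 743 kN·m

Assume both tension and compression steel yield.
Net tension couple steel: A_s − A'_s = 2849 mm².
a = (A_s − A'_s) f_y / (0.85 f'_c b) = 1196580/(0.85 × 31.9 × 260) = 169.73 mm.
c = a/β₁ = 169.73/0.822 = 206.48 mm; ε'_s = 0.003(c − d')/c = 0.0023 ≥ f_y/E_s = 0.0021, so compression steel does yield.
M_n = (A_s − A'_s) f_y (d − a/2) + A'_s f_y (d − d') = [1196580 × (565 − 84.865) + 323820 × (565 − 45)] × 10⁻⁶ = 574.52 + 168.39 = 742.91 kN·m.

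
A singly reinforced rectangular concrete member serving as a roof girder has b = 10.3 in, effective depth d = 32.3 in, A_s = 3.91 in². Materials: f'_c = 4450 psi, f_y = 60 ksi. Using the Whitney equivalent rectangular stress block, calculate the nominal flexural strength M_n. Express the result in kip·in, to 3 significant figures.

M_n ≈ 6870 kip·in

T = A_s f_y = 3.91 × 60 = 234.6 kips.
a = T/(0.85 f'_c b) = 234.6/(0.85 × 4.45 × 10.3) = 6.022 in.
M_n = T(d − a/2) = 234.6 × (32.3 − 3.011) = 6871.2 kip·in.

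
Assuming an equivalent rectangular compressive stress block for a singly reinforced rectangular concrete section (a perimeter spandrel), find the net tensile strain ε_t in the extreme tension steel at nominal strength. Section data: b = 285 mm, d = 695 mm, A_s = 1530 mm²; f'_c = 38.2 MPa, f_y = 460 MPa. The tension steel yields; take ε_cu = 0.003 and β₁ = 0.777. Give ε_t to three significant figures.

ε_t ≈ 0.0183

a = A_s f_y/(0.85 f'_c b) = 76.05 mm.
β₁ = 0.777, so c = a/β₁ = 76.05/0.777 = 97.88 mm.
From the linear strain diagram with ε_cu = 0.003: ε_t = 0.003 (d − c)/c = 0.003 × (695 − 97.88)/97.88 = 0.0183.
Since ε_t ≥ 0.005, the section is tension-controlled.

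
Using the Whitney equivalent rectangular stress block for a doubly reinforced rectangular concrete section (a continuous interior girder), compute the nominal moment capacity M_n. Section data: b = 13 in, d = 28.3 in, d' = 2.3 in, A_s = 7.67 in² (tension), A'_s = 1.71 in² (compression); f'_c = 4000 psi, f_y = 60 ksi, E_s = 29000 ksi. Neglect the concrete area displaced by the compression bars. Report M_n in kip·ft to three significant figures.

M_n ≈ 945 kip·ft

Assume both steels yield.
a = (A_s − A'_s) f_y/(0.85 f'_c b) = (7.67 − 1.71) × 60/(0.85 × 4 × 13) = 8.090 in.
c = a/β₁ = 8.090/0.85 = 9.518 in; ε'_s = 0.003(c − d')/c = 0.0023 ≥ ε_y = 0.0021, so the compression steel yields.
M_n = (A_s − A'_s) f_y (d − a/2) + A'_s f_y (d − d') = 357.6 × (28.3 − 4.045) + 102.6 × (28.3 − 2.3) = 8673.6 + 2667.6 = 11341.2 kip·in = 11341.2/12 = 945.10 kip·ft.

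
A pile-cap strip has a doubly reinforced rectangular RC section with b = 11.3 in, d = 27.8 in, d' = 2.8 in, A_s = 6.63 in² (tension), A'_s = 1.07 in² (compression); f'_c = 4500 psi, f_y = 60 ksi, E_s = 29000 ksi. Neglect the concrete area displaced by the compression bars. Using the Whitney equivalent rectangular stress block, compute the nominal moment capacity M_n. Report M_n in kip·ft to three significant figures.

M_n ≈ 799 kip·ft

Assume both steels yield.
a = (A_s − A'_s) f_y/(0.85 f'_c b) = (6.63 − 1.07) × 60/(0.85 × 4.5 × 11.3) = 7.718 in.
c = a/β₁ = 7.718/0.825 = 9.355 in; ε'_s = 0.003(c − d')/c = 0.0021 ≥ ε_y = 0.0021, so the compression steel yields.
M_n = (A_s − A'_s) f_y (d − a/2) + A'_s f_y (d − d') = 333.6 × (27.8 − 3.859) + 64.2 × (27.8 − 2.8) = 7986.7 + 1605.0 = 9591.7 kip·in = 9591.7/12 = 799.31 kip·ft.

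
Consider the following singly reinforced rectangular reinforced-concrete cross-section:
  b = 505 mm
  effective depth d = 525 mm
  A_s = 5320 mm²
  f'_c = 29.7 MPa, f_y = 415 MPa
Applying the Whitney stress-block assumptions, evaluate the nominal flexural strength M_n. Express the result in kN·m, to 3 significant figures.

T = A_s f_y = 5320 × 415 = 2207800 N = 2207.8 kN.
From C = T: a = T/(0.85 f'_c b) = 2207800/(0.85 × 29.7 × 505) = 173.18 mm.
M_n = T(d − a/2) = 2207.8 kN × (525 − 86.59) mm = 967.92 kN·m.

M_n ≈ 968 kN·m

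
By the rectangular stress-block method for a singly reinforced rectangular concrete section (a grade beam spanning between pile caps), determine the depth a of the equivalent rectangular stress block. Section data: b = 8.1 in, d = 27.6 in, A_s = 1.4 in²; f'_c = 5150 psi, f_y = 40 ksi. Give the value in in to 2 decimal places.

a ≈ 1.58 in

T = A_s f_y = 1.4 × 40 = 56 kips.
a = T/(0.85 f'_c b) = 56/(0.85 × 5.15 × 8.1) = 1.58 in.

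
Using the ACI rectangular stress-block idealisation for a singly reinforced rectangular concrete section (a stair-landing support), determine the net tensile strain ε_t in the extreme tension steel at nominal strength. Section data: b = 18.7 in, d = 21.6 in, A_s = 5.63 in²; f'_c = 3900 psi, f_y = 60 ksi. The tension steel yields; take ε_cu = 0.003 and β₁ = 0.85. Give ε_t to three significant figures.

a = A_s f_y/(0.85 f'_c b) = 5.449 in.
β₁ = 0.85, so c = a/β₁ = 5.449/0.85 = 6.411 in.
From the linear strain diagram with ε_cu = 0.003: ε_t = 0.003 (d − c)/c = 0.003 × (21.6 − 6.411)/6.411 = 0.00711.
Since ε_t ≥ 0.005, the section is tension-controlled.

ε_t ≈ 0.00711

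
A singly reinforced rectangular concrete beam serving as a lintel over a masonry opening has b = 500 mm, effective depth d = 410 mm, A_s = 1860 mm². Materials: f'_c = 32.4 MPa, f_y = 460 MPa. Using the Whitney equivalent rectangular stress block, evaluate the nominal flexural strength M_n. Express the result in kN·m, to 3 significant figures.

T = A_s f_y = 1860 × 460 = 855600 N = 855.6 kN.
From C = T: a = T/(0.85 f'_c b) = 855600/(0.85 × 32.4 × 500) = 62.14 mm.
M_n = T(d − a/2) = 855.6 kN × (410 − 31.07) mm = 324.21 kN·m.

M_n ≈ 324 kN·m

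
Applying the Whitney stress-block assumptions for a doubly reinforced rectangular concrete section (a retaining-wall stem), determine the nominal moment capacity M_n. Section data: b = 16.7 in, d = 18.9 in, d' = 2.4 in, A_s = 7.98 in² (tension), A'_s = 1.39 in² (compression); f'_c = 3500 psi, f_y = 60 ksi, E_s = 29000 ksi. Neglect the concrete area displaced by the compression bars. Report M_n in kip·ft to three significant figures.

M_n ≈ 606 kip·ft

Assume both steels yield.
a = (A_s − A'_s) f_y/(0.85 f'_c b) = (7.98 − 1.39) × 60/(0.85 × 3.5 × 16.7) = 7.959 in.
c = a/β₁ = 7.959/0.85 = 9.364 in; ε'_s = 0.003(c − d')/c = 0.0022 ≥ ε_y = 0.0021, so the compression steel yields.
M_n = (A_s − A'_s) f_y (d − a/2) + A'_s f_y (d − d') = 395.4 × (18.9 − 3.9795) + 83.4 × (18.9 − 2.4) = 5899.6 + 1376.1 = 7275.7 kip·in = 7275.7/12 = 606.31 kip·ft.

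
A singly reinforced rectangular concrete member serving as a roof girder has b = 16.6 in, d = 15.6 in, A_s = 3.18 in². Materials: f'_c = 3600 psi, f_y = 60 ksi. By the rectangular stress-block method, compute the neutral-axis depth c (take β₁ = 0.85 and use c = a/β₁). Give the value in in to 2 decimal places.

c ≈ 4.42 in

T = A_s f_y = 3.18 × 60 = 190.8 kips.
a = T/(0.85 f'_c b) = 190.8/(0.85 × 3.6 × 16.6) = 3.7562 in.
With β₁ = 0.85, c = a/β₁ = 3.7562/0.85 = 4.42 in.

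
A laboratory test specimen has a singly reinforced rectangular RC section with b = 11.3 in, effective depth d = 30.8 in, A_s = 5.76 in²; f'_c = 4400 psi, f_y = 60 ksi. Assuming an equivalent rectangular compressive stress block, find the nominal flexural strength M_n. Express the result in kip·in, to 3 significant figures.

M_n ≈ 9230 kip·in

T = A_s f_y = 5.76 × 60 = 345.6 kips.
a = T/(0.85 f'_c b) = 345.6/(0.85 × 4.4 × 11.3) = 8.178 in.
M_n = T(d − a/2) = 345.6 × (30.8 − 4.089) = 9231.3 kip·in.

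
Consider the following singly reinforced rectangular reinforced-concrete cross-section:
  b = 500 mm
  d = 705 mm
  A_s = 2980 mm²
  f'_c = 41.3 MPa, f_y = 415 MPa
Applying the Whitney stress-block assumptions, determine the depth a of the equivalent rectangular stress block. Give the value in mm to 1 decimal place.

a ≈ 70.5 mm

T = A_s f_y = 2980 × 415 = 1236700 N = 1236.7 kN.
Setting C = 0.85 f'_c a b equal to T: a = 1236700/(0.85 × 41.3 × 500) = 70.5 mm.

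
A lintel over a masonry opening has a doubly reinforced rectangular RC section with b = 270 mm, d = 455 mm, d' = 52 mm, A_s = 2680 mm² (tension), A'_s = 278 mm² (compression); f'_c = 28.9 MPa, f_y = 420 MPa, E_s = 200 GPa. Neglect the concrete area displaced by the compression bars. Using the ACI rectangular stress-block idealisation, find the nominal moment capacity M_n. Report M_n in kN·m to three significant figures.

Assume both tension and compression steel yield.
Net tension couple steel: A_s − A'_s = 2402 mm².
a = (A_s − A'_s) f_y / (0.85 f'_c b) = 1008840/(0.85 × 28.9 × 270) = 152.10 mm.
c = a/β₁ = 152.10/0.844 = 180.21 mm; ε'_s = 0.003(c − d')/c = 0.0021 ≥ f_y/E_s = 0.0021, so compression steel does yield.
M_n = (A_s − A'_s) f_y (d − a/2) + A'_s f_y (d − d') = [1008840 × (455 − 76.05) + 116760 × (455 − 52)] × 10⁻⁶ = 382.30 + 47.05 = 429.35 kN·m.

M_n ≈ 429 kN·m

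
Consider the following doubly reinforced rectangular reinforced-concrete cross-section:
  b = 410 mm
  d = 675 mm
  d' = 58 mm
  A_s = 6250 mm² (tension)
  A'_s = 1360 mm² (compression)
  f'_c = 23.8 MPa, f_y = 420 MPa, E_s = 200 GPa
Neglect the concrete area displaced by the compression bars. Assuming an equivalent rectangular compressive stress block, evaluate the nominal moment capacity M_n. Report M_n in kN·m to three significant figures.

Assume both tension and compression steel yield.
Net tension couple steel: A_s − A'_s = 4890 mm².
a = (A_s − A'_s) f_y / (0.85 f'_c b) = 2053800/(0.85 × 23.8 × 410) = 247.62 mm.
c = a/β₁ = 247.62/0.85 = 291.32 mm; ε'_s = 0.003(c − d')/c = 0.0024 ≥ f_y/E_s = 0.0021, so compression steel does yield.
M_n = (A_s − A'_s) f_y (d − a/2) + A'_s f_y (d − d') = [2053800 × (675 − 123.81) + 571200 × (675 − 58)] × 10⁻⁶ = 1132.03 + 352.43 = 1484.46 kN·m.

M_n ≈ 1480 kN·m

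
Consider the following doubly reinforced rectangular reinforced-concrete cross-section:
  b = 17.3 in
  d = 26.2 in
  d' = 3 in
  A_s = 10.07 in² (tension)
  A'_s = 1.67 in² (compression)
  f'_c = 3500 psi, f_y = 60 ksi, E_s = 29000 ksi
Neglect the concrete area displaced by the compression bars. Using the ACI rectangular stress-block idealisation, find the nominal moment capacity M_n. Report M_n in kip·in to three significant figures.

M_n ≈ 13100 kip·in

Assume both steels yield.
a = (A_s − A'_s) f_y/(0.85 f'_c b) = (10.07 − 1.67) × 60/(0.85 × 3.5 × 17.3) = 9.793 in.
c = a/β₁ = 9.793/0.85 = 11.521 in; ε'_s = 0.003(c − d')/c = 0.0022 ≥ ε_y = 0.0021, so the compression steel yields.
M_n = (A_s − A'_s) f_y (d − a/2) + A'_s f_y (d − d') = 504 × (26.2 − 4.8965) + 100.2 × (26.2 − 3) = 10737.0 + 2324.6 = 13061.6 kip·in.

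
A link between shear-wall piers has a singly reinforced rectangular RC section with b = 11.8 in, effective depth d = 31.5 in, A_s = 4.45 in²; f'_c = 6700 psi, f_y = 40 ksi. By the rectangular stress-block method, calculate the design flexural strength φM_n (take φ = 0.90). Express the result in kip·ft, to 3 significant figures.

φM_n ≈ 403 kip·ft

T = A_s f_y = 4.45 × 40 = 178 kips.
a = T/(0.85 f'_c b) = 178/(0.85 × 6.7 × 11.8) = 2.649 in.
M_n = T(d − a/2) = 178 × (31.5 − 1.3245) = 5371.2 kip·in = 5371.2/12 = 447.60 kip·ft.
φM_n = 0.90 × 447.60 = 402.84 kip·ft.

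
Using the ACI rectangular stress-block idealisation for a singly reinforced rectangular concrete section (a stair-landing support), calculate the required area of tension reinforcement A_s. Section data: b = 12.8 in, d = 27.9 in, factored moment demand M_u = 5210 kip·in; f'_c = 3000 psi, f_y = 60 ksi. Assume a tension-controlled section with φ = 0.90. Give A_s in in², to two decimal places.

A_s ≈ 3.98 in²

M_n = M_u/φ = 5210/0.90 = 5788.89 kip·in.
From M_n = 0.85 f'_c a b (d − a/2):
a = d − √(d² − 2M_n/(0.85 f'_c b)) = 27.9 − √(27.9² − 2 × 5788.89/(0.85 × 3 × 12.8)) = 7.316 in.
A_s = 0.85 f'_c a b / f_y = 0.85 × 3 × 7.316 × 12.8 / 60 = 3.980 in².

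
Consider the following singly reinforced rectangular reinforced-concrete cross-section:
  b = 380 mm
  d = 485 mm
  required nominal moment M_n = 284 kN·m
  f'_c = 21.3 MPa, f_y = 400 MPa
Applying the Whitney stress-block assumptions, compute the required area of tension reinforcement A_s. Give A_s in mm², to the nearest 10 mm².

With M_n = 0.85 f'_c a b (d − a/2), solve the quadratic for a:
a = d − √(d² − 2M_n/(0.85 f'_c b)) = 485 − √(485² − 2 × 284×10⁶/(0.85 × 21.3 × 380)) = 94.28 mm.
A_s = 0.85 f'_c a b / f_y = 0.85 × 21.3 × 94.28 × 380 / 400 = 1621.6 mm².

A_s ≈ 1620 mm²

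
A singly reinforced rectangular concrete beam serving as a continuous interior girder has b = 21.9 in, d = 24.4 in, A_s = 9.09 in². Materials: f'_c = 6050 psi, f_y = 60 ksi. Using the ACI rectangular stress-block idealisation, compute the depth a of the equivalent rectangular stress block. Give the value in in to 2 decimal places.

a ≈ 4.84 in

T = A_s f_y = 9.09 × 60 = 545.4 kips.
a = T/(0.85 f'_c b) = 545.4/(0.85 × 6.05 × 21.9) = 4.84 in.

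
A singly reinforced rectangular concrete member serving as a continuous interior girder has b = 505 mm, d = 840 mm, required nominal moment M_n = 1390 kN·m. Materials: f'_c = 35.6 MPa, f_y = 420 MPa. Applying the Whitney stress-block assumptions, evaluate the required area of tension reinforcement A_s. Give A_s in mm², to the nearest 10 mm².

A_s ≈ 4230 mm²

With M_n = 0.85 f'_c a b (d − a/2), solve the quadratic for a:
a = d − √(d² − 2M_n/(0.85 f'_c b)) = 840 − √(840² − 2 × 1390×10⁶/(0.85 × 35.6 × 505)) = 116.34 mm.
A_s = 0.85 f'_c a b / f_y = 0.85 × 35.6 × 116.34 × 505 / 420 = 4232.9 mm².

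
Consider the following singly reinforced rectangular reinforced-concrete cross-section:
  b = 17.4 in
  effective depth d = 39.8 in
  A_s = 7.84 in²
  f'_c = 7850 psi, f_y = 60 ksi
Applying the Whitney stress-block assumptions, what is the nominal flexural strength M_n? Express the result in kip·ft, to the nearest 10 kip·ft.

T = A_s f_y = 7.84 × 60 = 470.4 kips.
a = T/(0.85 f'_c b) = 470.4/(0.85 × 7.85 × 17.4) = 4.052 in.
M_n = T(d − a/2) = 470.4 × (39.8 − 2.026) = 17768.9 kip·in = 17768.9/12 = 1480.74 kip·ft.

M_n ≈ 1480 kip·ft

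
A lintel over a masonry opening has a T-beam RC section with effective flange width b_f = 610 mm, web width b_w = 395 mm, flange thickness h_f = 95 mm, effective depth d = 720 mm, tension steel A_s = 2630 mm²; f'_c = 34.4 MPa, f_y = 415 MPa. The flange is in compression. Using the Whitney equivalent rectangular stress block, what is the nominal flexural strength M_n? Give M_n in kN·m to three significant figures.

M_n ≈ 752 kN·m

Tension: T = A_s f_y = 2630 × 415 = 1091450 N.
Try a within the flange: a = T/(0.85 f'_c b_f) = 1091450/(0.85 × 34.4 × 610) = 61.19 mm.
Since a = 61.19 ≤ h_f = 95 mm, the stress block lies entirely in the flange; analyse as a rectangular beam of width b_f.
M_n = T(d − a/2) = 1091450 × (720 − 30.595) = 752.45 × 10⁶ N·mm.
M_n = 752.45 kN·m.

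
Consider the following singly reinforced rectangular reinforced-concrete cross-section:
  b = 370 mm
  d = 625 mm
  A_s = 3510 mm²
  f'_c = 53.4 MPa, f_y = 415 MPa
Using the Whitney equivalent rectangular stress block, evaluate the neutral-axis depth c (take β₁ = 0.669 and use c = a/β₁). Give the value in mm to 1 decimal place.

T = A_s f_y = 3510 × 415 = 1456650 N = 1456.65 kN.
Setting C = 0.85 f'_c a b equal to T: a = 1456650/(0.85 × 53.4 × 370) = 86.735 mm.
With β₁ = 0.669, c = a/β₁ = 86.735/0.669 = 129.6 mm.

c ≈ 129.6 mm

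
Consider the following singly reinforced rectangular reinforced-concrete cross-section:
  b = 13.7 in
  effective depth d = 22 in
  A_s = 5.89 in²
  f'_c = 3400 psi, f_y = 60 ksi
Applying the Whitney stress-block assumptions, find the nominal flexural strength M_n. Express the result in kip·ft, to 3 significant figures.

M_n ≈ 516 kip·ft

T = A_s f_y = 5.89 × 60 = 353.4 kips.
a = T/(0.85 f'_c b) = 353.4/(0.85 × 3.4 × 13.7) = 8.926 in.
M_n = T(d − a/2) = 353.4 × (22 − 4.463) = 6197.6 kip·in = 6197.6/12 = 516.47 kip·ft.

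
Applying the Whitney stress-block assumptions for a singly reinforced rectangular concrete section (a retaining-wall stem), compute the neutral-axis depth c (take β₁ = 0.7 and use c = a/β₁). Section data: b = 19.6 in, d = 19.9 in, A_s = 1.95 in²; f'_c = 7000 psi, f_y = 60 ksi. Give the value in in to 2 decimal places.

T = A_s f_y = 1.95 × 60 = 117 kips.
a = T/(0.85 f'_c b) = 117/(0.85 × 7 × 19.6) = 1.0033 in.
With β₁ = 0.7, c = a/β₁ = 1.0033/0.7 = 1.43 in.

c ≈ 1.43 in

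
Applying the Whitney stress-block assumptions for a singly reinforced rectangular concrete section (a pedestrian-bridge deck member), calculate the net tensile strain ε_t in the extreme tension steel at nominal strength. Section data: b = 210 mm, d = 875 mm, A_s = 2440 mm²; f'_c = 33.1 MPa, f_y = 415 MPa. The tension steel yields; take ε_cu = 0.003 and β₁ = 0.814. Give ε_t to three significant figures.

a = A_s f_y/(0.85 f'_c b) = 171.38 mm.
β₁ = 0.814, so c = a/β₁ = 171.38/0.814 = 210.54 mm.
From the linear strain diagram with ε_cu = 0.003: ε_t = 0.003 (d − c)/c = 0.003 × (875 − 210.54)/210.54 = 0.00947.
Since ε_t ≥ 0.005, the section is tension-controlled.

ε_t ≈ 0.00947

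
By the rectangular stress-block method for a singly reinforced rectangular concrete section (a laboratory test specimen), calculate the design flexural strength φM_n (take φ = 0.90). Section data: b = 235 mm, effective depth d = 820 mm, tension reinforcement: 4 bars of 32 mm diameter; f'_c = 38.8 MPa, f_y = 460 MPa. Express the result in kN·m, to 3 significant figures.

A_s = 4 × 804 = 3216 mm².
T = A_s f_y = 3216 × 460 = 1479360 N = 1479.36 kN.
From C = T: a = T/(0.85 f'_c b) = 1479360/(0.85 × 38.8 × 235) = 190.88 mm.
M_n = T(d − a/2) = 1479.36 kN × (820 − 95.44) mm = 1071.89 kN·m.
φM_n = 0.90 × 1071.89 = 964.70 kN·m.

φM_n ≈ 965 kN·m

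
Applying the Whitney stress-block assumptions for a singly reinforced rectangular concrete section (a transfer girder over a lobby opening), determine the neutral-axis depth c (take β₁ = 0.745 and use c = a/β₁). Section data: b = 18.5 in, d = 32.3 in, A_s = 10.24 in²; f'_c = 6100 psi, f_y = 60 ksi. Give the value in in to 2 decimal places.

c ≈ 8.60 in

T = A_s f_y = 10.24 × 60 = 614.4 kips.
a = T/(0.85 f'_c b) = 614.4/(0.85 × 6.1 × 18.5) = 6.4052 in.
With β₁ = 0.745, c = a/β₁ = 6.4052/0.745 = 8.60 in.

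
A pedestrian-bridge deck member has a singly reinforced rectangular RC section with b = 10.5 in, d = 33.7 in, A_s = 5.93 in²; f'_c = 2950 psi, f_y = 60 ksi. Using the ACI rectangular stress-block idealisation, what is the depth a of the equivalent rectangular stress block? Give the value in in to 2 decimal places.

a ≈ 13.51 in

T = A_s f_y = 5.93 × 60 = 355.8 kips.
a = T/(0.85 f'_c b) = 355.8/(0.85 × 2.95 × 10.5) = 13.51 in.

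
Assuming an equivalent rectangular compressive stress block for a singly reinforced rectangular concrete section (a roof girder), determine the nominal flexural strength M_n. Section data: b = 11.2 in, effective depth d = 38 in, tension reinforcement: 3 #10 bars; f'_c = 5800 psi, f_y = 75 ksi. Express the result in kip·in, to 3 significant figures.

A_s = 3 × 1.27 = 3.81 in².
T = A_s f_y = 3.81 × 75 = 285.75 kips.
a = T/(0.85 f'_c b) = 285.75/(0.85 × 5.8 × 11.2) = 5.175 in.
M_n = T(d − a/2) = 285.75 × (38 − 2.5875) = 10119.1 kip·in.

M_n ≈ 10100 kip·in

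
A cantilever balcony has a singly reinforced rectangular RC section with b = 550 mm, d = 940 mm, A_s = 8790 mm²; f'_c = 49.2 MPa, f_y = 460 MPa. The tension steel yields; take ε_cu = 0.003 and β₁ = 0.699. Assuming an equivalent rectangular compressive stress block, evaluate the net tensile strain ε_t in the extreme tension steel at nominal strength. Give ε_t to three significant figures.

ε_t ≈ 0.00821

a = A_s f_y/(0.85 f'_c b) = 175.79 mm.
β₁ = 0.699, so c = a/β₁ = 175.79/0.699 = 251.49 mm.
From the linear strain diagram with ε_cu = 0.003: ε_t = 0.003 (d − c)/c = 0.003 × (940 − 251.49)/251.49 = 0.00821.
Since ε_t ≥ 0.005, the section is tension-controlled.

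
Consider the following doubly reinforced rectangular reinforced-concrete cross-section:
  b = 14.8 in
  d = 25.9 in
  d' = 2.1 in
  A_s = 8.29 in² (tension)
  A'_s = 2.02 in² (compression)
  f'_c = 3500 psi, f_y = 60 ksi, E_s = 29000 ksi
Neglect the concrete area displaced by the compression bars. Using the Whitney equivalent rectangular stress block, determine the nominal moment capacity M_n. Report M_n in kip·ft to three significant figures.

M_n ≈ 918 kip·ft

Assume both steels yield.
a = (A_s − A'_s) f_y/(0.85 f'_c b) = (8.29 − 2.02) × 60/(0.85 × 3.5 × 14.8) = 8.544 in.
c = a/β₁ = 8.544/0.85 = 10.052 in; ε'_s = 0.003(c − d')/c = 0.0024 ≥ ε_y = 0.0021, so the compression steel yields.
M_n = (A_s − A'_s) f_y (d − a/2) + A'_s f_y (d − d') = 376.2 × (25.9 − 4.272) + 121.2 × (25.9 − 2.1) = 8136.5 + 2884.6 = 11021.1 kip·in = 11021.1/12 = 918.43 kip·ft.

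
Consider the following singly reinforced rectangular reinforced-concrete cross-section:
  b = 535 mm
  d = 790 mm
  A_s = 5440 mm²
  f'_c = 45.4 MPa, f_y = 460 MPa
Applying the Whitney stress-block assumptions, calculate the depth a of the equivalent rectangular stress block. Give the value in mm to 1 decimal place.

a ≈ 121.2 mm

T = A_s f_y = 5440 × 460 = 2502400 N = 2502.4 kN.
Setting C = 0.85 f'_c a b equal to T: a = 2502400/(0.85 × 45.4 × 535) = 121.2 mm.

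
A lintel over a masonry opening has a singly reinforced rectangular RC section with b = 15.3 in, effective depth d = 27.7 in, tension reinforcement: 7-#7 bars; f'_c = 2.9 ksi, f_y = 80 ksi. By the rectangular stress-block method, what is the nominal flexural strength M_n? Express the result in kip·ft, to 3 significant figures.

A_s = 7 × 0.6 = 4.2 in².
T = A_s f_y = 4.2 × 80 = 336 kips.
a = T/(0.85 f'_c b) = 336/(0.85 × 2.9 × 15.3) = 8.909 in.
M_n = T(d − a/2) = 336 × (27.7 − 4.4545) = 7810.5 kip·in = 7810.5/12 = 650.88 kip·ft.

M_n ≈ 651 kip·ft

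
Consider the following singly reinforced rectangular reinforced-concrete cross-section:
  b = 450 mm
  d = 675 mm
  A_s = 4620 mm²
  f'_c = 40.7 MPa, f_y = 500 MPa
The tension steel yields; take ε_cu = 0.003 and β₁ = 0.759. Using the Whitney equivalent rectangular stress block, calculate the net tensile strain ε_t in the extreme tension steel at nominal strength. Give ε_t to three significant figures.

a = A_s f_y/(0.85 f'_c b) = 148.38 mm.
β₁ = 0.759, so c = a/β₁ = 148.38/0.759 = 195.49 mm.
From the linear strain diagram with ε_cu = 0.003: ε_t = 0.003 (d − c)/c = 0.003 × (675 − 195.49)/195.49 = 0.00736.
Since ε_t ≥ 0.005, the section is tension-controlled.

ε_t ≈ 0.00736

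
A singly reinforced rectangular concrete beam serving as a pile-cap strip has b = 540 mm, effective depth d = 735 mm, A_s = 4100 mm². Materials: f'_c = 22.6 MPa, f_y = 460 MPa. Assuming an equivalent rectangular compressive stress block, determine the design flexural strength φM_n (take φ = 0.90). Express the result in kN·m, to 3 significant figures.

φM_n ≈ 1090 kN·m

T = A_s f_y = 4100 × 460 = 1886000 N = 1886 kN.
From C = T: a = T/(0.85 f'_c b) = 1886000/(0.85 × 22.6 × 540) = 181.81 mm.
M_n = T(d − a/2) = 1886 kN × (735 − 90.905) mm = 1214.76 kN·m.
φM_n = 0.90 × 1214.76 = 1093.28 kN·m.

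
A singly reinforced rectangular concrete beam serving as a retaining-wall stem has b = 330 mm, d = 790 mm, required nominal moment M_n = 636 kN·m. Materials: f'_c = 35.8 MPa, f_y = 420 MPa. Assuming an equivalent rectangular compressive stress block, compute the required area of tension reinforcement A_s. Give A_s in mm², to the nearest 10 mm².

With M_n = 0.85 f'_c a b (d − a/2), solve the quadratic for a:
a = d − √(d² − 2M_n/(0.85 f'_c b)) = 790 − √(790² − 2 × 636×10⁶/(0.85 × 35.8 × 330)) = 84.71 mm.
A_s = 0.85 f'_c a b / f_y = 0.85 × 35.8 × 84.71 × 330 / 420 = 2025.4 mm².

A_s ≈ 2030 mm²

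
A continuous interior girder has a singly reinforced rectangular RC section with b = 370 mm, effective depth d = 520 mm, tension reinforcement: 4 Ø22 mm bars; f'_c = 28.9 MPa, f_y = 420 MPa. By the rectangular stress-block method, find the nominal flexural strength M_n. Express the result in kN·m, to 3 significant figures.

M_n ≈ 310 kN·m

A_s = 4 × 380 = 1520 mm².
T = A_s f_y = 1520 × 420 = 638400 N = 638.4 kN.
From C = T: a = T/(0.85 f'_c b) = 638400/(0.85 × 28.9 × 370) = 70.24 mm.
M_n = T(d − a/2) = 638.4 kN × (520 − 35.12) mm = 309.55 kN·m.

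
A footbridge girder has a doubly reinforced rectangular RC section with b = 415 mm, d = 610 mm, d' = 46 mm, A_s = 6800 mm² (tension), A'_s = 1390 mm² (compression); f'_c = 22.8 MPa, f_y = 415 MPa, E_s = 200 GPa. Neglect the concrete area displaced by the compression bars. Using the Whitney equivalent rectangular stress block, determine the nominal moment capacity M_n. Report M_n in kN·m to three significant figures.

M_n ≈ 1380 kN·m

Assume both tension and compression steel yield.
Net tension couple steel: A_s − A'_s = 5410 mm².
a = (A_s − A'_s) f_y / (0.85 f'_c b) = 2245150/(0.85 × 22.8 × 415) = 279.15 mm.
c = a/β₁ = 279.15/0.85 = 328.41 mm; ε'_s = 0.003(c − d')/c = 0.0026 ≥ f_y/E_s = 0.0021, so compression steel does yield.
M_n = (A_s − A'_s) f_y (d − a/2) + A'_s f_y (d − d') = [2245150 × (610 − 139.575) + 576850 × (610 − 46)] × 10⁻⁶ = 1056.17 + 325.34 = 1381.51 kN·m.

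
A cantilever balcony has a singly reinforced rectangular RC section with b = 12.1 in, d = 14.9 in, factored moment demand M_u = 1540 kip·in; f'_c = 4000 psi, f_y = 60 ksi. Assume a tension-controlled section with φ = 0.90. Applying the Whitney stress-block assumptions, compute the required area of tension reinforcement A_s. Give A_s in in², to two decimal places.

M_n = M_u/φ = 1540/0.90 = 1711.11 kip·in.
From M_n = 0.85 f'_c a b (d − a/2):
a = d − √(d² − 2M_n/(0.85 f'_c b)) = 14.9 − √(14.9² − 2 × 1711.11/(0.85 × 4 × 12.1)) = 3.118 in.
A_s = 0.85 f'_c a b / f_y = 0.85 × 4 × 3.118 × 12.1 / 60 = 2.138 in².

A_s ≈ 2.14 in²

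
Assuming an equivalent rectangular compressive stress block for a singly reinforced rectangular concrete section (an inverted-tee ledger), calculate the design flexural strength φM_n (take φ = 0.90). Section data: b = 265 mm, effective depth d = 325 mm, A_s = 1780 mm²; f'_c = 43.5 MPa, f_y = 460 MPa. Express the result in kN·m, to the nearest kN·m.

T = A_s f_y = 1780 × 460 = 818800 N = 818.8 kN.
From C = T: a = T/(0.85 f'_c b) = 818800/(0.85 × 43.5 × 265) = 83.56 mm.
M_n = T(d − a/2) = 818.8 kN × (325 − 41.78) mm = 231.90 kN·m.
φM_n = 0.90 × 231.90 = 208.71 kN·m.

φM_n ≈ 209 kN·m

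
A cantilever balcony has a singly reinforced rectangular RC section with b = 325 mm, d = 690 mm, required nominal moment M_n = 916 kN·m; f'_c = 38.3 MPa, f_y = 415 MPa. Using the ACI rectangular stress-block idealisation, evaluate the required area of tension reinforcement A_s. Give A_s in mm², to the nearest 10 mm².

A_s ≈ 3560 mm²

With M_n = 0.85 f'_c a b (d − a/2), solve the quadratic for a:
a = d − √(d² − 2M_n/(0.85 f'_c b)) = 690 − √(690² − 2 × 916×10⁶/(0.85 × 38.3 × 325)) = 139.59 mm.
A_s = 0.85 f'_c a b / f_y = 0.85 × 38.3 × 139.59 × 325 / 415 = 3558.8 mm².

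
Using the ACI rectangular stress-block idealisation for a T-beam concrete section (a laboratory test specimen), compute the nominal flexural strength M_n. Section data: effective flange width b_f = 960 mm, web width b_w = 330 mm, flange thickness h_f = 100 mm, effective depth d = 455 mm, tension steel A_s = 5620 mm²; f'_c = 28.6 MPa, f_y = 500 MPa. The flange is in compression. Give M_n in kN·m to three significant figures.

M_n ≈ 1100 kN·m

Tension: T = A_s f_y = 5620 × 500 = 2810000 N.
Try a within the flange: a = T/(0.85 f'_c b_f) = 2810000/(0.85 × 28.6 × 960) = 120.41 mm.
a = 120.41 > h_f = 100 mm: the block extends into the web. Split into flange-overhang and web parts.
C_f = 0.85 f'_c (b_f − b_w) h_f = 0.85 × 28.6 × (960 − 330) × 100 = 1531530 N.
Remaining web compression depth: a_w = (T − C_f)/(0.85 f'_c b_w) = (2810000 − 1531530)/(0.85 × 28.6 × 330) = 159.36 mm.
M_n = C_f(d − h_f/2) + (T − C_f)(d − a_w/2) = 1531530 × (455 − 50) + 1278470 × (455 − 79.68) = 620.27 + 479.84 = 1100.11 × 10⁶ N·mm.
M_n = 1100.11 kN·m.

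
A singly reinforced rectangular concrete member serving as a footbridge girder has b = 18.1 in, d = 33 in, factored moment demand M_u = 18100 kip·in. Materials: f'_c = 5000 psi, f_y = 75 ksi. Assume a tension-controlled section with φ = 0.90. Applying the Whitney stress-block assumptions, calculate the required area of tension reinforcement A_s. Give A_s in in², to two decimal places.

M_n = M_u/φ = 18100/0.90 = 20111.1 kip·in.
From M_n = 0.85 f'_c a b (d − a/2):
a = d − √(d² − 2M_n/(0.85 f'_c b)) = 33 − √(33² − 2 × 20111.1/(0.85 × 5 × 18.1)) = 9.207 in.
A_s = 0.85 f'_c a b / f_y = 0.85 × 5 × 9.207 × 18.1 / 75 = 9.443 in².

A_s ≈ 9.44 in²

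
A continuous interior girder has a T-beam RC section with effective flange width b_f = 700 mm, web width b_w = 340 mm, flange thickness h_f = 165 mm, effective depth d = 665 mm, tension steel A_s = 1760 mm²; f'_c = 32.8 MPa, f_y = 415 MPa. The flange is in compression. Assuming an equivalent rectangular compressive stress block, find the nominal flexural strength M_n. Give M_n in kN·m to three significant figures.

M_n ≈ 472 kN·m

Tension: T = A_s f_y = 1760 × 415 = 730400 N.
Try a within the flange: a = T/(0.85 f'_c b_f) = 730400/(0.85 × 32.8 × 700) = 37.43 mm.
Since a = 37.43 ≤ h_f = 165 mm, the stress block lies entirely in the flange; analyse as a rectangular beam of width b_f.
M_n = T(d − a/2) = 730400 × (665 − 18.715) = 472.05 × 10⁶ N·mm.
M_n = 472.05 kN·m.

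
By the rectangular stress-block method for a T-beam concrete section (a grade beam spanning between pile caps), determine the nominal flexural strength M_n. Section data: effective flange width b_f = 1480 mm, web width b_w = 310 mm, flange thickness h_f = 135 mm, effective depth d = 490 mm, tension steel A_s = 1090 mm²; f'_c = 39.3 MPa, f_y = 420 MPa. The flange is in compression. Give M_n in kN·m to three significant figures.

M_n ≈ 222 kN·m

Tension: T = A_s f_y = 1090 × 420 = 457800 N.
Try a within the flange: a = T/(0.85 f'_c b_f) = 457800/(0.85 × 39.3 × 1480) = 9.26 mm.
Since a = 9.26 ≤ h_f = 135 mm, the stress block lies entirely in the flange; analyse as a rectangular beam of width b_f.
M_n = T(d − a/2) = 457800 × (490 − 4.63) = 222.20 × 10⁶ N·mm.
M_n = 222.20 kN·m.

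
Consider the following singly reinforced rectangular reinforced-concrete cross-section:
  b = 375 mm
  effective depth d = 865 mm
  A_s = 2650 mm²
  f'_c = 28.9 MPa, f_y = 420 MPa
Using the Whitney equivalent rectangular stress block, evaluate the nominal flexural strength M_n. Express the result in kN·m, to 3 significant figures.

T = A_s f_y = 2650 × 420 = 1113000 N = 1113 kN.
From C = T: a = T/(0.85 f'_c b) = 1113000/(0.85 × 28.9 × 375) = 120.82 mm.
M_n = T(d − a/2) = 1113 kN × (865 − 60.41) mm = 895.51 kN·m.

M_n ≈ 896 kN·m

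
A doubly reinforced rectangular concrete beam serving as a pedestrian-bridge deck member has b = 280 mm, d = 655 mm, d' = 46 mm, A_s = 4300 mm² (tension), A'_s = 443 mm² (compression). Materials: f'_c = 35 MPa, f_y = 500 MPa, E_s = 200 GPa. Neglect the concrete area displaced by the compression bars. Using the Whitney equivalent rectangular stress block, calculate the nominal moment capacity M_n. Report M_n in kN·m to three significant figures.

Assume both tension and compression steel yield.
Net tension couple steel: A_s − A'_s = 3857 mm².
a = (A_s − A'_s) f_y / (0.85 f'_c b) = 1928500/(0.85 × 35 × 280) = 231.51 mm.
c = a/β₁ = 231.51/0.8 = 289.39 mm; ε'_s = 0.003(c − d')/c = 0.0025 ≥ f_y/E_s = 0.0025, so compression steel does yield.
M_n = (A_s − A'_s) f_y (d − a/2) + A'_s f_y (d − d') = [1928500 × (655 − 115.755) + 221500 × (655 − 46)] × 10⁻⁶ = 1039.93 + 134.89 = 1174.82 kN·m.

M_n ≈ 1170 kN·m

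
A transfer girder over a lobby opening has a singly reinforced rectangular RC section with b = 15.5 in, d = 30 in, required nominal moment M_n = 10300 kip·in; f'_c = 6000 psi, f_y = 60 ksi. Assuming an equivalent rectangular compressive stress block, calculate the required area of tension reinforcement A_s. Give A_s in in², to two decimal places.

From M_n = 0.85 f'_c a b (d − a/2):
a = d − √(d² − 2M_n/(0.85 f'_c b)) = 30 − √(30² − 2 × 10300/(0.85 × 6 × 15.5)) = 4.714 in.
A_s = 0.85 f'_c a b / f_y = 0.85 × 6 × 4.714 × 15.5 / 60 = 6.211 in².

A_s ≈ 6.21 in²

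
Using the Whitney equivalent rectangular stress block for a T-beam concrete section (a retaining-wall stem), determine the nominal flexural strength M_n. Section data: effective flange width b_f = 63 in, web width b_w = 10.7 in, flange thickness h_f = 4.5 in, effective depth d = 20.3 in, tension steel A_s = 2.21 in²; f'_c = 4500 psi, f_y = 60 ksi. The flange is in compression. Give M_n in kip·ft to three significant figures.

Tension: T = A_s f_y = 2.21 × 60 = 132.6 kips.
Try a within the flange: a = T/(0.85 f'_c b_f) = 132.6/(0.85 × 4.5 × 63) = 0.550 in.
Since a = 0.550 ≤ h_f = 4.5 in, the stress block lies entirely in the flange; analyse as a rectangular beam of width b_f.
M_n = T(d − a/2) = 132.6 × (20.3 − 0.275) = 2655.3 kip·in.
M_n = 2655.3/12 = 221.28 kip·ft.

M_n ≈ 221 kip·ft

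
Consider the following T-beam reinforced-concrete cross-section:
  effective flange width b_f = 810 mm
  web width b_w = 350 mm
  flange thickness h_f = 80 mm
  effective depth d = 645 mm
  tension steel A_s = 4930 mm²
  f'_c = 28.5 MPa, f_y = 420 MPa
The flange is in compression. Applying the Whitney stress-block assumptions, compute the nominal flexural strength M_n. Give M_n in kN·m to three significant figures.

Tension: T = A_s f_y = 4930 × 420 = 2070600 N.
Try a within the flange: a = T/(0.85 f'_c b_f) = 2070600/(0.85 × 28.5 × 810) = 105.52 mm.
a = 105.52 > h_f = 80 mm: the block extends into the web. Split into flange-overhang and web parts.
C_f = 0.85 f'_c (b_f − b_w) h_f = 0.85 × 28.5 × (810 − 350) × 80 = 891480 N.
Remaining web compression depth: a_w = (T − C_f)/(0.85 f'_c b_w) = (2070600 − 891480)/(0.85 × 28.5 × 350) = 139.07 mm.
M_n = C_f(d − h_f/2) + (T − C_f)(d − a_w/2) = 891480 × (645 − 40) + 1179120 × (645 − 69.535) = 539.35 + 678.54 = 1217.89 × 10⁶ N·mm.
M_n = 1217.89 kN·m.

M_n ≈ 1220 kN·m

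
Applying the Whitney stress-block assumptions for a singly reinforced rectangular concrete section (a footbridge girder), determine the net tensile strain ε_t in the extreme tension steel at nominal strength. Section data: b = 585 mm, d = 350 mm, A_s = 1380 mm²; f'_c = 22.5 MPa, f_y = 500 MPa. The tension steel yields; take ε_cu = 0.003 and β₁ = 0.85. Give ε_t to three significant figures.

a = A_s f_y/(0.85 f'_c b) = 61.67 mm.
β₁ = 0.85, so c = a/β₁ = 61.67/0.85 = 72.55 mm.
From the linear strain diagram with ε_cu = 0.003: ε_t = 0.003 (d − c)/c = 0.003 × (350 − 72.55)/72.55 = 0.0115.
Since ε_t ≥ 0.005, the section is tension-controlled.

ε_t ≈ 0.0115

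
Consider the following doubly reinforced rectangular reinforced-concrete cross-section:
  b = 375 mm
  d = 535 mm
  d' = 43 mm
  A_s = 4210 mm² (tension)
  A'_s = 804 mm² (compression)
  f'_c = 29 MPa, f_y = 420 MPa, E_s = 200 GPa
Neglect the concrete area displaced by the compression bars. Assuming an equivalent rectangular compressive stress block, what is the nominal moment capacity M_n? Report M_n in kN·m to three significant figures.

Assume both tension and compression steel yield.
Net tension couple steel: A_s − A'_s = 3406 mm².
a = (A_s − A'_s) f_y / (0.85 f'_c b) = 1430520/(0.85 × 29 × 375) = 154.76 mm.
c = a/β₁ = 154.76/0.843 = 183.58 mm; ε'_s = 0.003(c − d')/c = 0.0023 ≥ f_y/E_s = 0.0021, so compression steel does yield.
M_n = (A_s − A'_s) f_y (d − a/2) + A'_s f_y (d − d') = [1430520 × (535 − 77.38) + 337680 × (535 − 43)] × 10⁻⁶ = 654.63 + 166.14 = 820.77 kN·m.

M_n ≈ 821 kN·m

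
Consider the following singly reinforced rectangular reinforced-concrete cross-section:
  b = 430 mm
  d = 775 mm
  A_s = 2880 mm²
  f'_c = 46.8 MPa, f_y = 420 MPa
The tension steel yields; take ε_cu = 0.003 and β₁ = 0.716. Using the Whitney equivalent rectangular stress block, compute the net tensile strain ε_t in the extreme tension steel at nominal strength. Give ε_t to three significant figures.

ε_t ≈ 0.0205

a = A_s f_y/(0.85 f'_c b) = 70.71 mm.
β₁ = 0.716, so c = a/β₁ = 70.71/0.716 = 98.76 mm.
From the linear strain diagram with ε_cu = 0.003: ε_t = 0.003 (d − c)/c = 0.003 × (775 − 98.76)/98.76 = 0.0205.
Since ε_t ≥ 0.005, the section is tension-controlled.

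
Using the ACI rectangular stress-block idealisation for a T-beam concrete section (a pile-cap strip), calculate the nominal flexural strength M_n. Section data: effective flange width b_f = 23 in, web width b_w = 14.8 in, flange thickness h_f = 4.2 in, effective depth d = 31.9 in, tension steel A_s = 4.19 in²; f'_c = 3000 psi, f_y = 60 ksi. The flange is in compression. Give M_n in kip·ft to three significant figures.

Tension: T = A_s f_y = 4.19 × 60 = 251.4 kips.
Try a within the flange: a = T/(0.85 f'_c b_f) = 251.4/(0.85 × 3 × 23) = 4.286 in.
a = 4.286 > h_f = 4.2 in: the block extends into the web. Split into flange-overhang and web parts.
C_f = 0.85 f'_c (b_f − b_w) h_f = 0.85 × 3 × (23 − 14.8) × 4.2 = 87.8 kips.
Remaining web compression depth: a_w = (T − C_f)/(0.85 f'_c b_w) = (251.4 − 87.8)/(0.85 × 3 × 14.8) = 4.335 in.
M_n = C_f(d − h_f/2) + (T − C_f)(d − a_w/2) = 87.8 × (31.9 − 2.1) + 163.6 × (31.9 − 2.1675) = 2616.4 + 4864.2 = 7480.6 kip·in.
M_n = 7480.6/12 = 623.38 kip·ft.

M_n ≈ 623 kip·ft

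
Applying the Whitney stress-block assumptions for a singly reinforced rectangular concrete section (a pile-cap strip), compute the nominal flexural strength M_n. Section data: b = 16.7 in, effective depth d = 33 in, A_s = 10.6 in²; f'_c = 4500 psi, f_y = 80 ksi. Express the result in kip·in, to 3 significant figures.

M_n ≈ 22400 kip·in

T = A_s f_y = 10.6 × 80 = 848 kips.
a = T/(0.85 f'_c b) = 848/(0.85 × 4.5 × 16.7) = 13.275 in.
M_n = T(d − a/2) = 848 × (33 − 6.6375) = 22355.4 kip·in.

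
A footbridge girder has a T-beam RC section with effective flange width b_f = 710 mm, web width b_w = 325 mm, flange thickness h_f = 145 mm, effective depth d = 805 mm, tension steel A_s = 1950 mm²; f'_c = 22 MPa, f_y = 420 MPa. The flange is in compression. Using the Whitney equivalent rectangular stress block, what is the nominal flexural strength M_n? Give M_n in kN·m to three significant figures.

Tension: T = A_s f_y = 1950 × 420 = 819000 N.
Try a within the flange: a = T/(0.85 f'_c b_f) = 819000/(0.85 × 22 × 710) = 61.69 mm.
Since a = 61.69 ≤ h_f = 145 mm, the stress block lies entirely in the flange; analyse as a rectangular beam of width b_f.
M_n = T(d − a/2) = 819000 × (805 − 30.845) = 634.03 × 10⁶ N·mm.
M_n = 634.03 kN·m.

M_n ≈ 634 kN·m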